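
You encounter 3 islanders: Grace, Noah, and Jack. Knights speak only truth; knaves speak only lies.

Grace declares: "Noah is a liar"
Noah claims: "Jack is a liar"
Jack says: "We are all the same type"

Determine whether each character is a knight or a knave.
Grace is a knave.
Noah is a knight.
Jack is a knave.

Verification:
- Grace (knave) says "Noah is a liar" - this is FALSE (a lie) because Noah is a knight.
- Noah (knight) says "Jack is a liar" - this is TRUE because Jack is a knave.
- Jack (knave) says "We are all the same type" - this is FALSE (a lie) because Noah is a knight and Grace and Jack are knaves.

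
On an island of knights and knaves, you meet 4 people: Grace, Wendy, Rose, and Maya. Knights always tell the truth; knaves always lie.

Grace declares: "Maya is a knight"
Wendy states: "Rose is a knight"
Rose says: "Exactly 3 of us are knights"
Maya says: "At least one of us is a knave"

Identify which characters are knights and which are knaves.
Grace is a knight.
Wendy is a knave.
Rose is a knave.
Maya is a knight.

Verification:
- Grace (knight) says "Maya is a knight" - this is TRUE because Maya is a knight.
- Wendy (knave) says "Rose is a knight" - this is FALSE (a lie) because Rose is a knave.
- Rose (knave) says "Exactly 3 of us are knights" - this is FALSE (a lie) because there are 2 knights.
- Maya (knight) says "At least one of us is a knave" - this is TRUE because Wendy and Rose are knaves.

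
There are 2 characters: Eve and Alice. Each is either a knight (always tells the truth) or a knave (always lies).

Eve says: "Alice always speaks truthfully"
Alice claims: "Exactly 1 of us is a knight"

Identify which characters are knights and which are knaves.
Eve is a knave.
Alice is a knave.

Verification:
- Eve (knave) says "Alice always speaks truthfully" - this is FALSE (a lie) because Alice is a knave.
- Alice (knave) says "Exactly 1 of us is a knight" - this is FALSE (a lie) because there are 0 knights.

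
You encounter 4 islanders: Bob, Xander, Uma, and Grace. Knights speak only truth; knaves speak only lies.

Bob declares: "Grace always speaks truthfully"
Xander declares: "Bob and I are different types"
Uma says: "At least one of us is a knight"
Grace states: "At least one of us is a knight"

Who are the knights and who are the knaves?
Bob is a knave.
Xander is a knave.
Uma is a knave.
Grace is a knave.

Verification:
- Bob (knave) says "Grace always speaks truthfully" - this is FALSE (a lie) because Grace is a knave.
- Xander (knave) says "Bob and I are different types" - this is FALSE (a lie) because Xander is a knave and Bob is a knave.
- Uma (knave) says "At least one of us is a knight" - this is FALSE (a lie) because no one is a knight.
- Grace (knave) says "At least one of us is a knight" - this is FALSE (a lie) because no one is a knight.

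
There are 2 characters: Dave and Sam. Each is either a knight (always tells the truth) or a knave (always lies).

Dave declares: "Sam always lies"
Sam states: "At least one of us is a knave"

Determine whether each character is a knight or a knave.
Dave is a knave.
Sam is a knight.

Verification:
- Dave (knave) says "Sam always lies" - this is FALSE (a lie) because Sam is a knight.
- Sam (knight) says "At least one of us is a knave" - this is TRUE because Dave is a knave.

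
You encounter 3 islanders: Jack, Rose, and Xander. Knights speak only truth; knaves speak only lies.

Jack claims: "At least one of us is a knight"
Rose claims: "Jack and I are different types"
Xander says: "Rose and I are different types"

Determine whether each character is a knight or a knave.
Jack is a knave.
Rose is a knave.
Xander is a knave.

Verification:
- Jack (knave) says "At least one of us is a knight" - this is FALSE (a lie) because no one is a knight.
- Rose (knave) says "Jack and I are different types" - this is FALSE (a lie) because Rose is a knave and Jack is a knave.
- Xander (knave) says "Rose and I are different types" - this is FALSE (a lie) because Xander is a knave and Rose is a knave.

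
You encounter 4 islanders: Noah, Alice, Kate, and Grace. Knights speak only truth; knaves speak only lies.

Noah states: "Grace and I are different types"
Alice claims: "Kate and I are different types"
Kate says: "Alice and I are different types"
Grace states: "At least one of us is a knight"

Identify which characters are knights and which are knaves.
Noah is a knave.
Alice is a knave.
Kate is a knave.
Grace is a knave.

Verification:
- Noah (knave) says "Grace and I are different types" - this is FALSE (a lie) because Noah is a knave and Grace is a knave.
- Alice (knave) says "Kate and I are different types" - this is FALSE (a lie) because Alice is a knave and Kate is a knave.
- Kate (knave) says "Alice and I are different types" - this is FALSE (a lie) because Kate is a knave and Alice is a knave.
- Grace (knave) says "At least one of us is a knight" - this is FALSE (a lie) because no one is a knight.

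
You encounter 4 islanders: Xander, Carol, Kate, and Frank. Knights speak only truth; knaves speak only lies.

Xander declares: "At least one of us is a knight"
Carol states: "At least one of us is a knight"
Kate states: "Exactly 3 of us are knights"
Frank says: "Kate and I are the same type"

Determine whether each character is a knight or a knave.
Xander is a knight.
Carol is a knight.
Kate is a knight.
Frank is a knave.

Verification:
- Xander (knight) says "At least one of us is a knight" - this is TRUE because Xander, Carol, and Kate are knights.
- Carol (knight) says "At least one of us is a knight" - this is TRUE because Xander, Carol, and Kate are knights.
- Kate (knight) says "Exactly 3 of us are knights" - this is TRUE because there are 3 knights.
- Frank (knave) says "Kate and I are the same type" - this is FALSE (a lie) because Frank is a knave and Kate is a knight.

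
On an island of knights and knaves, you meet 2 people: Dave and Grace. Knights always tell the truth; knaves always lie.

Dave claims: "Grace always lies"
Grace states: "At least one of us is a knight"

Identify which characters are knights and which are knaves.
Dave is a knave.
Grace is a knight.

Verification:
- Dave (knave) says "Grace always lies" - this is FALSE (a lie) because Grace is a knight.
- Grace (knight) says "At least one of us is a knight" - this is TRUE because Grace is a knight.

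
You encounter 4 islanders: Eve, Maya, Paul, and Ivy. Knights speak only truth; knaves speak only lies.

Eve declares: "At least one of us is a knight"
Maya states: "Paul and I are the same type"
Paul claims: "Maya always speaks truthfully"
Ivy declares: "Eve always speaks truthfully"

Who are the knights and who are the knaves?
Eve is a knight.
Maya is a knight.
Paul is a knight.
Ivy is a knight.

Verification:
- Eve (knight) says "At least one of us is a knight" - this is TRUE because Eve, Maya, Paul, and Ivy are knights.
- Maya (knight) says "Paul and I are the same type" - this is TRUE because Maya is a knight and Paul is a knight.
- Paul (knight) says "Maya always speaks truthfully" - this is TRUE because Maya is a knight.
- Ivy (knight) says "Eve always speaks truthfully" - this is TRUE because Eve is a knight.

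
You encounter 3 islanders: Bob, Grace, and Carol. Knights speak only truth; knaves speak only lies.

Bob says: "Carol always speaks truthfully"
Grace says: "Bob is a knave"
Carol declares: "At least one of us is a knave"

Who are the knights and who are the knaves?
Bob is a knight.
Grace is a knave.
Carol is a knight.

Verification:
- Bob (knight) says "Carol always speaks truthfully" - this is TRUE because Carol is a knight.
- Grace (knave) says "Bob is a knave" - this is FALSE (a lie) because Bob is a knight.
- Carol (knight) says "At least one of us is a knave" - this is TRUE because Grace is a knave.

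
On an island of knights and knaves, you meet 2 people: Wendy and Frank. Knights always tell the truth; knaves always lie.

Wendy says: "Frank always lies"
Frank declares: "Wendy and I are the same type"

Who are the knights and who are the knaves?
Wendy is a knight.
Frank is a knave.

Verification:
- Wendy (knight) says "Frank always lies" - this is TRUE because Frank is a knave.
- Frank (knave) says "Wendy and I are the same type" - this is FALSE (a lie) because Frank is a knave and Wendy is a knight.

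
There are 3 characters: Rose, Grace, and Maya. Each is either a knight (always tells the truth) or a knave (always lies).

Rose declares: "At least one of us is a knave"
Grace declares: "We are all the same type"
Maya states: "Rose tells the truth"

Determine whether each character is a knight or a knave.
Rose is a knight.
Grace is a knave.
Maya is a knight.

Verification:
- Rose (knight) says "At least one of us is a knave" - this is TRUE because Grace is a knave.
- Grace (knave) says "We are all the same type" - this is FALSE (a lie) because Rose and Maya are knights and Grace is a knave.
- Maya (knight) says "Rose tells the truth" - this is TRUE because Rose is a knight.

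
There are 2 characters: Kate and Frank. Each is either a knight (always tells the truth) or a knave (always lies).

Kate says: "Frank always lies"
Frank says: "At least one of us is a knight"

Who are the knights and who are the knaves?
Kate is a knave.
Frank is a knight.

Verification:
- Kate (knave) says "Frank always lies" - this is FALSE (a lie) because Frank is a knight.
- Frank (knight) says "At least one of us is a knight" - this is TRUE because Frank is a knight.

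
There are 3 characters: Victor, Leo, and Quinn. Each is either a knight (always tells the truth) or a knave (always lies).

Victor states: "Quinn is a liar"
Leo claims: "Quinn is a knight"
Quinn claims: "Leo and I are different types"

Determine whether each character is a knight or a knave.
Victor is a knight.
Leo is a knave.
Quinn is a knave.

Verification:
- Victor (knight) says "Quinn is a liar" - this is TRUE because Quinn is a knave.
- Leo (knave) says "Quinn is a knight" - this is FALSE (a lie) because Quinn is a knave.
- Quinn (knave) says "Leo and I are different types" - this is FALSE (a lie) because Quinn is a knave and Leo is a knave.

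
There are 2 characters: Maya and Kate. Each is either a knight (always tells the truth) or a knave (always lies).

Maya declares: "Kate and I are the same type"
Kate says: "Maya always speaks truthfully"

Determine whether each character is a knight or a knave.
Maya is a knight.
Kate is a knight.

Verification:
- Maya (knight) says "Kate and I are the same type" - this is TRUE because Maya is a knight and Kate is a knight.
- Kate (knight) says "Maya always speaks truthfully" - this is TRUE because Maya is a knight.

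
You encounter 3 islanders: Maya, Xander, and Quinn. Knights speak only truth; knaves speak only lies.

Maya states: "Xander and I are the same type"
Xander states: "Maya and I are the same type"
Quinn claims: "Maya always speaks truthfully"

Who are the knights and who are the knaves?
Maya is a knight.
Xander is a knight.
Quinn is a knight.

Verification:
- Maya (knight) says "Xander and I are the same type" - this is TRUE because Maya is a knight and Xander is a knight.
- Xander (knight) says "Maya and I are the same type" - this is TRUE because Xander is a knight and Maya is a knight.
- Quinn (knight) says "Maya always speaks truthfully" - this is TRUE because Maya is a knight.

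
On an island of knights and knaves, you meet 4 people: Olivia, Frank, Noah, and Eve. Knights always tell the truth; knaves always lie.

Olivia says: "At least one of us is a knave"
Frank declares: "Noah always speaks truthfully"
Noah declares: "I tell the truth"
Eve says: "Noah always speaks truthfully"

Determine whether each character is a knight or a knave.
Olivia is a knight.
Frank is a knave.
Noah is a knave.
Eve is a knave.

Verification:
- Olivia (knight) says "At least one of us is a knave" - this is TRUE because Frank, Noah, and Eve are knaves.
- Frank (knave) says "Noah always speaks truthfully" - this is FALSE (a lie) because Noah is a knave.
- Noah (knave) says "I tell the truth" - this is FALSE (a lie) because Noah is a knave.
- Eve (knave) says "Noah always speaks truthfully" - this is FALSE (a lie) because Noah is a knave.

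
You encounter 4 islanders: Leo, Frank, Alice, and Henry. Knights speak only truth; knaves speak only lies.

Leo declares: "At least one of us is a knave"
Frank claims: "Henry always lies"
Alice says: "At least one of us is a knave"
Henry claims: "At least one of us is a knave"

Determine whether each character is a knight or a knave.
Leo is a knight.
Frank is a knave.
Alice is a knight.
Henry is a knight.

Verification:
- Leo (knight) says "At least one of us is a knave" - this is TRUE because Frank is a knave.
- Frank (knave) says "Henry always lies" - this is FALSE (a lie) because Henry is a knight.
- Alice (knight) says "At least one of us is a knave" - this is TRUE because Frank is a knave.
- Henry (knight) says "At least one of us is a knave" - this is TRUE because Frank is a knave.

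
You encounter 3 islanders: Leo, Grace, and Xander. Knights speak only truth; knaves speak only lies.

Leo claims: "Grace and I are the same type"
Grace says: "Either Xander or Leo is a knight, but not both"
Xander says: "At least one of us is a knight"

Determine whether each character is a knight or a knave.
Leo is a knave.
Grace is a knight.
Xander is a knight.

Verification:
- Leo (knave) says "Grace and I are the same type" - this is FALSE (a lie) because Leo is a knave and Grace is a knight.
- Grace (knight) says "Either Xander or Leo is a knight, but not both" - this is TRUE because Xander is a knight and Leo is a knave.
- Xander (knight) says "At least one of us is a knight" - this is TRUE because Grace and Xander are knights.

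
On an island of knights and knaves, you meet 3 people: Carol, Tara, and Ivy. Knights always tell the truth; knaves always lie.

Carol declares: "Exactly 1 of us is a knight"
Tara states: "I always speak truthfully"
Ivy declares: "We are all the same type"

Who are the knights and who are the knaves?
Carol is a knight.
Tara is a knave.
Ivy is a knave.

Verification:
- Carol (knight) says "Exactly 1 of us is a knight" - this is TRUE because there are 1 knights.
- Tara (knave) says "I always speak truthfully" - this is FALSE (a lie) because Tara is a knave.
- Ivy (knave) says "We are all the same type" - this is FALSE (a lie) because Carol is a knight and Tara and Ivy are knaves.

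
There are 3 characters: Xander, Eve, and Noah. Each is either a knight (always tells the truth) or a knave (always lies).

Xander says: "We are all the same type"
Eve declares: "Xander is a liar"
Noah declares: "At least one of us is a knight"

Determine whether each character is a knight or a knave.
Xander is a knave.
Eve is a knight.
Noah is a knight.

Verification:
- Xander (knave) says "We are all the same type" - this is FALSE (a lie) because Eve and Noah are knights and Xander is a knave.
- Eve (knight) says "Xander is a liar" - this is TRUE because Xander is a knave.
- Noah (knight) says "At least one of us is a knight" - this is TRUE because Eve and Noah are knights.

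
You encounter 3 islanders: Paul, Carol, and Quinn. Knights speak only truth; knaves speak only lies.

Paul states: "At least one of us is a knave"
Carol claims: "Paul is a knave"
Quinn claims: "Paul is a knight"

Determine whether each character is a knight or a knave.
Paul is a knight.
Carol is a knave.
Quinn is a knight.

Verification:
- Paul (knight) says "At least one of us is a knave" - this is TRUE because Carol is a knave.
- Carol (knave) says "Paul is a knave" - this is FALSE (a lie) because Paul is a knight.
- Quinn (knight) says "Paul is a knight" - this is TRUE because Paul is a knight.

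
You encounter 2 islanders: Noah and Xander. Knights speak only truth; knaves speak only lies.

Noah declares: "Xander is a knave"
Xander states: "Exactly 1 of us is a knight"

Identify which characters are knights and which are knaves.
Noah is a knave.
Xander is a knight.

Verification:
- Noah (knave) says "Xander is a knave" - this is FALSE (a lie) because Xander is a knight.
- Xander (knight) says "Exactly 1 of us is a knight" - this is TRUE because there are 1 knights.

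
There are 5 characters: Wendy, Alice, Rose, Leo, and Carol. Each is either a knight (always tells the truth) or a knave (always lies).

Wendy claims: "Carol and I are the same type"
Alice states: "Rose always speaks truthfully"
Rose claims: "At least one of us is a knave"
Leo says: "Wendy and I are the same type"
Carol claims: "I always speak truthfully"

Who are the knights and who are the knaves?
Wendy is a knight.
Alice is a knight.
Rose is a knight.
Leo is a knave.
Carol is a knight.

Verification:
- Wendy (knight) says "Carol and I are the same type" - this is TRUE because Wendy is a knight and Carol is a knight.
- Alice (knight) says "Rose always speaks truthfully" - this is TRUE because Rose is a knight.
- Rose (knight) says "At least one of us is a knave" - this is TRUE because Leo is a knave.
- Leo (knave) says "Wendy and I are the same type" - this is FALSE (a lie) because Leo is a knave and Wendy is a knight.
- Carol (knight) says "I always speak truthfully" - this is TRUE because Carol is a knight.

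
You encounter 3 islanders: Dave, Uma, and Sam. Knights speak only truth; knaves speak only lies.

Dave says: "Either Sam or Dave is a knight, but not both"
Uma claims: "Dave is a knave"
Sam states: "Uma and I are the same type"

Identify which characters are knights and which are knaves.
Dave is a knave.
Uma is a knight.
Sam is a knave.

Verification:
- Dave (knave) says "Either Sam or Dave is a knight, but not both" - this is FALSE (a lie) because Sam is a knave and Dave is a knave.
- Uma (knight) says "Dave is a knave" - this is TRUE because Dave is a knave.
- Sam (knave) says "Uma and I are the same type" - this is FALSE (a lie) because Sam is a knave and Uma is a knight.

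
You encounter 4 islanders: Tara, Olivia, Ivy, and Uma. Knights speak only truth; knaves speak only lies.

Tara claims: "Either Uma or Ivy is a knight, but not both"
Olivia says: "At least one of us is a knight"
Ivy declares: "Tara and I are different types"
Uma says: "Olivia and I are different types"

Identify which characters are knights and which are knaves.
Tara is a knave.
Olivia is a knave.
Ivy is a knave.
Uma is a knave.

Verification:
- Tara (knave) says "Either Uma or Ivy is a knight, but not both" - this is FALSE (a lie) because Uma is a knave and Ivy is a knave.
- Olivia (knave) says "At least one of us is a knight" - this is FALSE (a lie) because no one is a knight.
- Ivy (knave) says "Tara and I are different types" - this is FALSE (a lie) because Ivy is a knave and Tara is a knave.
- Uma (knave) says "Olivia and I are different types" - this is FALSE (a lie) because Uma is a knave and Olivia is a knave.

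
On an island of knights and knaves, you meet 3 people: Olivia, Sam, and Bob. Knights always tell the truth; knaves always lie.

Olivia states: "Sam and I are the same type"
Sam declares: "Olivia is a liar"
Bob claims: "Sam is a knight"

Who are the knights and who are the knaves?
Olivia is a knave.
Sam is a knight.
Bob is a knight.

Verification:
- Olivia (knave) says "Sam and I are the same type" - this is FALSE (a lie) because Olivia is a knave and Sam is a knight.
- Sam (knight) says "Olivia is a liar" - this is TRUE because Olivia is a knave.
- Bob (knight) says "Sam is a knight" - this is TRUE because Sam is a knight.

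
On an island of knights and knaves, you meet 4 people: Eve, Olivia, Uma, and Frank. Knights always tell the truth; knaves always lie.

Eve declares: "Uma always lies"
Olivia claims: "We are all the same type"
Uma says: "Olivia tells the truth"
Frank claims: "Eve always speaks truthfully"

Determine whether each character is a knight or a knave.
Eve is a knight.
Olivia is a knave.
Uma is a knave.
Frank is a knight.

Verification:
- Eve (knight) says "Uma always lies" - this is TRUE because Uma is a knave.
- Olivia (knave) says "We are all the same type" - this is FALSE (a lie) because Eve and Frank are knights and Olivia and Uma are knaves.
- Uma (knave) says "Olivia tells the truth" - this is FALSE (a lie) because Olivia is a knave.
- Frank (knight) says "Eve always speaks truthfully" - this is TRUE because Eve is a knight.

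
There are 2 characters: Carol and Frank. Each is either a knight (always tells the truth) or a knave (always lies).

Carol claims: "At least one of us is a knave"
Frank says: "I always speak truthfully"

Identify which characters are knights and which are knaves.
Carol is a knight.
Frank is a knave.

Verification:
- Carol (knight) says "At least one of us is a knave" - this is TRUE because Frank is a knave.
- Frank (knave) says "I always speak truthfully" - this is FALSE (a lie) because Frank is a knave.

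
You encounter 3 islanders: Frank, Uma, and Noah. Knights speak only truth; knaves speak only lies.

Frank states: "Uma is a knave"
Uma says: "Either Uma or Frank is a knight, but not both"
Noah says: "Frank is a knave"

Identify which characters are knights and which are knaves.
Frank is a knave.
Uma is a knight.
Noah is a knight.

Verification:
- Frank (knave) says "Uma is a knave" - this is FALSE (a lie) because Uma is a knight.
- Uma (knight) says "Either Uma or Frank is a knight, but not both" - this is TRUE because Uma is a knight and Frank is a knave.
- Noah (knight) says "Frank is a knave" - this is TRUE because Frank is a knave.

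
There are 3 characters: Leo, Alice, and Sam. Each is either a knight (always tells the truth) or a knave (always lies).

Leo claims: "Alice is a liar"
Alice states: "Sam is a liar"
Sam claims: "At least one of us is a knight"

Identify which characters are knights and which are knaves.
Leo is a knight.
Alice is a knave.
Sam is a knight.

Verification:
- Leo (knight) says "Alice is a liar" - this is TRUE because Alice is a knave.
- Alice (knave) says "Sam is a liar" - this is FALSE (a lie) because Sam is a knight.
- Sam (knight) says "At least one of us is a knight" - this is TRUE because Leo and Sam are knights.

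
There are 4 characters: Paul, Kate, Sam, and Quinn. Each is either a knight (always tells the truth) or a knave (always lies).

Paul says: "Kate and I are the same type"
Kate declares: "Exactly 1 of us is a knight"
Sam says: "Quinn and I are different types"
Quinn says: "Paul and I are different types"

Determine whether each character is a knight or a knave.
Paul is a knave.
Kate is a knight.
Sam is a knave.
Quinn is a knave.

Verification:
- Paul (knave) says "Kate and I are the same type" - this is FALSE (a lie) because Paul is a knave and Kate is a knight.
- Kate (knight) says "Exactly 1 of us is a knight" - this is TRUE because there are 1 knights.
- Sam (knave) says "Quinn and I are different types" - this is FALSE (a lie) because Sam is a knave and Quinn is a knave.
- Quinn (knave) says "Paul and I are different types" - this is FALSE (a lie) because Quinn is a knave and Paul is a knave.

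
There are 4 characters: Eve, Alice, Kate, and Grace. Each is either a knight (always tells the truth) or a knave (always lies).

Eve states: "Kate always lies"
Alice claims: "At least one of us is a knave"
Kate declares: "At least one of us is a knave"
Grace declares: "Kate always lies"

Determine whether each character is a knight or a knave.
Eve is a knave.
Alice is a knight.
Kate is a knight.
Grace is a knave.

Verification:
- Eve (knave) says "Kate always lies" - this is FALSE (a lie) because Kate is a knight.
- Alice (knight) says "At least one of us is a knave" - this is TRUE because Eve and Grace are knaves.
- Kate (knight) says "At least one of us is a knave" - this is TRUE because Eve and Grace are knaves.
- Grace (knave) says "Kate always lies" - this is FALSE (a lie) because Kate is a knight.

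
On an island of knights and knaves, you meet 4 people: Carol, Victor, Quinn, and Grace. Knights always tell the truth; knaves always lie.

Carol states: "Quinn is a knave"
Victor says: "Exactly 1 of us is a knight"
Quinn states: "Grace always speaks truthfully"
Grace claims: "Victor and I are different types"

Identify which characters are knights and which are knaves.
Carol is a knave.
Victor is a knave.
Quinn is a knight.
Grace is a knight.

Verification:
- Carol (knave) says "Quinn is a knave" - this is FALSE (a lie) because Quinn is a knight.
- Victor (knave) says "Exactly 1 of us is a knight" - this is FALSE (a lie) because there are 2 knights.
- Quinn (knight) says "Grace always speaks truthfully" - this is TRUE because Grace is a knight.
- Grace (knight) says "Victor and I are different types" - this is TRUE because Grace is a knight and Victor is a knave.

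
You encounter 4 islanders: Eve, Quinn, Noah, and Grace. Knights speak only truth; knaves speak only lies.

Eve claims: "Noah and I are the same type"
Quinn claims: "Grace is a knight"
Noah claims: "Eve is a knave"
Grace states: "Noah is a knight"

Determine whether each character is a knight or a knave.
Eve is a knave.
Quinn is a knight.
Noah is a knight.
Grace is a knight.

Verification:
- Eve (knave) says "Noah and I are the same type" - this is FALSE (a lie) because Eve is a knave and Noah is a knight.
- Quinn (knight) says "Grace is a knight" - this is TRUE because Grace is a knight.
- Noah (knight) says "Eve is a knave" - this is TRUE because Eve is a knave.
- Grace (knight) says "Noah is a knight" - this is TRUE because Noah is a knight.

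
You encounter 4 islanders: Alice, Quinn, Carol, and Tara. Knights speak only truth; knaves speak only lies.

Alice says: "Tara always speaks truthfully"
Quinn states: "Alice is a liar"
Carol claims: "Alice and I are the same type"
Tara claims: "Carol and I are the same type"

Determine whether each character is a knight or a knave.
Alice is a knight.
Quinn is a knave.
Carol is a knight.
Tara is a knight.

Verification:
- Alice (knight) says "Tara always speaks truthfully" - this is TRUE because Tara is a knight.
- Quinn (knave) says "Alice is a liar" - this is FALSE (a lie) because Alice is a knight.
- Carol (knight) says "Alice and I are the same type" - this is TRUE because Carol is a knight and Alice is a knight.
- Tara (knight) says "Carol and I are the same type" - this is TRUE because Tara is a knight and Carol is a knight.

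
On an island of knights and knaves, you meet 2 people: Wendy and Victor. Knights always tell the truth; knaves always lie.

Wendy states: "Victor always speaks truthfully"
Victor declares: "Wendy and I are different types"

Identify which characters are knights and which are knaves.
Wendy is a knave.
Victor is a knave.

Verification:
- Wendy (knave) says "Victor always speaks truthfully" - this is FALSE (a lie) because Victor is a knave.
- Victor (knave) says "Wendy and I are different types" - this is FALSE (a lie) because Victor is a knave and Wendy is a knave.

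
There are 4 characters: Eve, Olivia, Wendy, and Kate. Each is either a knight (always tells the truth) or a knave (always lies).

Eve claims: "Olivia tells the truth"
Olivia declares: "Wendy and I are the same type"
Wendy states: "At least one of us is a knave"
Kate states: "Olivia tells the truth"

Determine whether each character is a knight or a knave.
Eve is a knave.
Olivia is a knave.
Wendy is a knight.
Kate is a knave.

Verification:
- Eve (knave) says "Olivia tells the truth" - this is FALSE (a lie) because Olivia is a knave.
- Olivia (knave) says "Wendy and I are the same type" - this is FALSE (a lie) because Olivia is a knave and Wendy is a knight.
- Wendy (knight) says "At least one of us is a knave" - this is TRUE because Eve, Olivia, and Kate are knaves.
- Kate (knave) says "Olivia tells the truth" - this is FALSE (a lie) because Olivia is a knave.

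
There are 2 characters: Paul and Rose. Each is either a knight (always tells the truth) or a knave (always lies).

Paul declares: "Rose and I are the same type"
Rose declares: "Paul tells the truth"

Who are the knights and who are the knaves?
Paul is a knight.
Rose is a knight.

Verification:
- Paul (knight) says "Rose and I are the same type" - this is TRUE because Paul is a knight and Rose is a knight.
- Rose (knight) says "Paul tells the truth" - this is TRUE because Paul is a knight.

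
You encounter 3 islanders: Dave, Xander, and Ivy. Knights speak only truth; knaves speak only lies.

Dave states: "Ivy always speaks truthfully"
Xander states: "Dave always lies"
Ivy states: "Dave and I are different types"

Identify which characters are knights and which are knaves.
Dave is a knave.
Xander is a knight.
Ivy is a knave.

Verification:
- Dave (knave) says "Ivy always speaks truthfully" - this is FALSE (a lie) because Ivy is a knave.
- Xander (knight) says "Dave always lies" - this is TRUE because Dave is a knave.
- Ivy (knave) says "Dave and I are different types" - this is FALSE (a lie) because Ivy is a knave and Dave is a knave.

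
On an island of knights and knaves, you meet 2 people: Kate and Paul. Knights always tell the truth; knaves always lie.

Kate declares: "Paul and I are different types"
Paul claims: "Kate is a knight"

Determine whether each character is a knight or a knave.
Kate is a knave.
Paul is a knave.

Verification:
- Kate (knave) says "Paul and I are different types" - this is FALSE (a lie) because Kate is a knave and Paul is a knave.
- Paul (knave) says "Kate is a knight" - this is FALSE (a lie) because Kate is a knave.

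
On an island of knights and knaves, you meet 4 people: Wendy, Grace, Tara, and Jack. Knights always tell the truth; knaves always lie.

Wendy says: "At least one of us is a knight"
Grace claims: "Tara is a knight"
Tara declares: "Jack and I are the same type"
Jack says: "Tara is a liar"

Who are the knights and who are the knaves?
Wendy is a knight.
Grace is a knave.
Tara is a knave.
Jack is a knight.

Verification:
- Wendy (knight) says "At least one of us is a knight" - this is TRUE because Wendy and Jack are knights.
- Grace (knave) says "Tara is a knight" - this is FALSE (a lie) because Tara is a knave.
- Tara (knave) says "Jack and I are the same type" - this is FALSE (a lie) because Tara is a knave and Jack is a knight.
- Jack (knight) says "Tara is a liar" - this is TRUE because Tara is a knave.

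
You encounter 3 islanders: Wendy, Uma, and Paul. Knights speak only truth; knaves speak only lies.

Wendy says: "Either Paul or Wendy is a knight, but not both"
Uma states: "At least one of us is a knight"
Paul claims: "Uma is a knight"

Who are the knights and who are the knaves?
Wendy is a knave.
Uma is a knave.
Paul is a knave.

Verification:
- Wendy (knave) says "Either Paul or Wendy is a knight, but not both" - this is FALSE (a lie) because Paul is a knave and Wendy is a knave.
- Uma (knave) says "At least one of us is a knight" - this is FALSE (a lie) because no one is a knight.
- Paul (knave) says "Uma is a knight" - this is FALSE (a lie) because Uma is a knave.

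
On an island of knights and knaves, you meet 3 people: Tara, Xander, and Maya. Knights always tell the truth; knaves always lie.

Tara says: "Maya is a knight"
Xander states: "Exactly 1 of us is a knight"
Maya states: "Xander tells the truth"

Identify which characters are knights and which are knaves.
Tara is a knave.
Xander is a knave.
Maya is a knave.

Verification:
- Tara (knave) says "Maya is a knight" - this is FALSE (a lie) because Maya is a knave.
- Xander (knave) says "Exactly 1 of us is a knight" - this is FALSE (a lie) because there are 0 knights.
- Maya (knave) says "Xander tells the truth" - this is FALSE (a lie) because Xander is a knave.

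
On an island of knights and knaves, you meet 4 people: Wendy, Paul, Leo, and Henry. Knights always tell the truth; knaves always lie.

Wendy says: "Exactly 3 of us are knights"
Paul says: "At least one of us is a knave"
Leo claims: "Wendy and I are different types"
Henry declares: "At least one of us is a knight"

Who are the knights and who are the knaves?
Wendy is a knave.
Paul is a knight.
Leo is a knave.
Henry is a knight.

Verification:
- Wendy (knave) says "Exactly 3 of us are knights" - this is FALSE (a lie) because there are 2 knights.
- Paul (knight) says "At least one of us is a knave" - this is TRUE because Wendy and Leo are knaves.
- Leo (knave) says "Wendy and I are different types" - this is FALSE (a lie) because Leo is a knave and Wendy is a knave.
- Henry (knight) says "At least one of us is a knight" - this is TRUE because Paul and Henry are knights.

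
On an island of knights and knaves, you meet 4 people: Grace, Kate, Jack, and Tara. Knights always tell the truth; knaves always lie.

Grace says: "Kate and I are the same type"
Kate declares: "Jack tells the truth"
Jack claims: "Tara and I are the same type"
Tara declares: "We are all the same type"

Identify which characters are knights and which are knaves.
Grace is a knight.
Kate is a knight.
Jack is a knight.
Tara is a knight.

Verification:
- Grace (knight) says "Kate and I are the same type" - this is TRUE because Grace is a knight and Kate is a knight.
- Kate (knight) says "Jack tells the truth" - this is TRUE because Jack is a knight.
- Jack (knight) says "Tara and I are the same type" - this is TRUE because Jack is a knight and Tara is a knight.
- Tara (knight) says "We are all the same type" - this is TRUE because Grace, Kate, Jack, and Tara are knights.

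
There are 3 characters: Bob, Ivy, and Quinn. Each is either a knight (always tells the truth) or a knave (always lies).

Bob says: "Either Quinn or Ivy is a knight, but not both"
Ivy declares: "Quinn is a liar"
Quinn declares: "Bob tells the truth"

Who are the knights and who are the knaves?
Bob is a knight.
Ivy is a knave.
Quinn is a knight.

Verification:
- Bob (knight) says "Either Quinn or Ivy is a knight, but not both" - this is TRUE because Quinn is a knight and Ivy is a knave.
- Ivy (knave) says "Quinn is a liar" - this is FALSE (a lie) because Quinn is a knight.
- Quinn (knight) says "Bob tells the truth" - this is TRUE because Bob is a knight.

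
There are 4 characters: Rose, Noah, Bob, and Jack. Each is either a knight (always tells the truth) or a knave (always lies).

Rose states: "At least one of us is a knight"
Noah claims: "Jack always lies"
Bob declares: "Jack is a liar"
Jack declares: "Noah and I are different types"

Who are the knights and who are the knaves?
Rose is a knight.
Noah is a knave.
Bob is a knave.
Jack is a knight.

Verification:
- Rose (knight) says "At least one of us is a knight" - this is TRUE because Rose and Jack are knights.
- Noah (knave) says "Jack always lies" - this is FALSE (a lie) because Jack is a knight.
- Bob (knave) says "Jack is a liar" - this is FALSE (a lie) because Jack is a knight.
- Jack (knight) says "Noah and I are different types" - this is TRUE because Jack is a knight and Noah is a knave.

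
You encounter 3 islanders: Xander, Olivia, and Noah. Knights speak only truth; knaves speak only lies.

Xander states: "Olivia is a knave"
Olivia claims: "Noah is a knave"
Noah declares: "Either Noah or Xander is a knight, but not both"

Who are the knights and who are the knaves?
Xander is a knave.
Olivia is a knight.
Noah is a knave.

Verification:
- Xander (knave) says "Olivia is a knave" - this is FALSE (a lie) because Olivia is a knight.
- Olivia (knight) says "Noah is a knave" - this is TRUE because Noah is a knave.
- Noah (knave) says "Either Noah or Xander is a knight, but not both" - this is FALSE (a lie) because Noah is a knave and Xander is a knave.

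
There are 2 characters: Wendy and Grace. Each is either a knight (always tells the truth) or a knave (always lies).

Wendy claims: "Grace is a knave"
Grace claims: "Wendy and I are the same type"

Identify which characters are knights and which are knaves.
Wendy is a knight.
Grace is a knave.

Verification:
- Wendy (knight) says "Grace is a knave" - this is TRUE because Grace is a knave.
- Grace (knave) says "Wendy and I are the same type" - this is FALSE (a lie) because Grace is a knave and Wendy is a knight.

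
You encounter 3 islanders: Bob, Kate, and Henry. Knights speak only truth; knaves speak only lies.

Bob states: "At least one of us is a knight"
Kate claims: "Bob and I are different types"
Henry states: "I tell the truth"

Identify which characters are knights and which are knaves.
Bob is a knave.
Kate is a knave.
Henry is a knave.

Verification:
- Bob (knave) says "At least one of us is a knight" - this is FALSE (a lie) because no one is a knight.
- Kate (knave) says "Bob and I are different types" - this is FALSE (a lie) because Kate is a knave and Bob is a knave.
- Henry (knave) says "I tell the truth" - this is FALSE (a lie) because Henry is a knave.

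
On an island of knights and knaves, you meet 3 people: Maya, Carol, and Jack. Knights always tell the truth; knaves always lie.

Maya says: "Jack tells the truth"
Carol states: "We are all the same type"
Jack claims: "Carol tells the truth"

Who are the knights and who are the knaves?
Maya is a knight.
Carol is a knight.
Jack is a knight.

Verification:
- Maya (knight) says "Jack tells the truth" - this is TRUE because Jack is a knight.
- Carol (knight) says "We are all the same type" - this is TRUE because Maya, Carol, and Jack are knights.
- Jack (knight) says "Carol tells the truth" - this is TRUE because Carol is a knight.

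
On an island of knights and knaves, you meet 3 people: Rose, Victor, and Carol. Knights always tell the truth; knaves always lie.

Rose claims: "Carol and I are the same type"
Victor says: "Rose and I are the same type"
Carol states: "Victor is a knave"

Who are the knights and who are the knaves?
Rose is a knight.
Victor is a knave.
Carol is a knight.

Verification:
- Rose (knight) says "Carol and I are the same type" - this is TRUE because Rose is a knight and Carol is a knight.
- Victor (knave) says "Rose and I are the same type" - this is FALSE (a lie) because Victor is a knave and Rose is a knight.
- Carol (knight) says "Victor is a knave" - this is TRUE because Victor is a knave.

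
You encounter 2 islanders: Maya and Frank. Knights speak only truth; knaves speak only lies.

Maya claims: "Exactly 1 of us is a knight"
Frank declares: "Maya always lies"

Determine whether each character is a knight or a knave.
Maya is a knight.
Frank is a knave.

Verification:
- Maya (knight) says "Exactly 1 of us is a knight" - this is TRUE because there are 1 knights.
- Frank (knave) says "Maya always lies" - this is FALSE (a lie) because Maya is a knight.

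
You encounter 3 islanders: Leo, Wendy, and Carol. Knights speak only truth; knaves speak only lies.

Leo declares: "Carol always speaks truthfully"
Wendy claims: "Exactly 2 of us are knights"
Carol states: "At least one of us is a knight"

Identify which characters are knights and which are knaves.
Leo is a knave.
Wendy is a knave.
Carol is a knave.

Verification:
- Leo (knave) says "Carol always speaks truthfully" - this is FALSE (a lie) because Carol is a knave.
- Wendy (knave) says "Exactly 2 of us are knights" - this is FALSE (a lie) because there are 0 knights.
- Carol (knave) says "At least one of us is a knight" - this is FALSE (a lie) because no one is a knight.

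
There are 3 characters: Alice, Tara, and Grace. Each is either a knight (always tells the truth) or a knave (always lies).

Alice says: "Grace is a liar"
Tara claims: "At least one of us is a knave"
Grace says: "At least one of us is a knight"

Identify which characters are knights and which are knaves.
Alice is a knave.
Tara is a knight.
Grace is a knight.

Verification:
- Alice (knave) says "Grace is a liar" - this is FALSE (a lie) because Grace is a knight.
- Tara (knight) says "At least one of us is a knave" - this is TRUE because Alice is a knave.
- Grace (knight) says "At least one of us is a knight" - this is TRUE because Tara and Grace are knights.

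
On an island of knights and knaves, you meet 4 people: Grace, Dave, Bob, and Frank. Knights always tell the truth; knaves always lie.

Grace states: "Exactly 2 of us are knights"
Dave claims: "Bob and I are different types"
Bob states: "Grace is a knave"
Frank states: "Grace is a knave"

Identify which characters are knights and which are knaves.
Grace is a knight.
Dave is a knight.
Bob is a knave.
Frank is a knave.

Verification:
- Grace (knight) says "Exactly 2 of us are knights" - this is TRUE because there are 2 knights.
- Dave (knight) says "Bob and I are different types" - this is TRUE because Dave is a knight and Bob is a knave.
- Bob (knave) says "Grace is a knave" - this is FALSE (a lie) because Grace is a knight.
- Frank (knave) says "Grace is a knave" - this is FALSE (a lie) because Grace is a knight.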